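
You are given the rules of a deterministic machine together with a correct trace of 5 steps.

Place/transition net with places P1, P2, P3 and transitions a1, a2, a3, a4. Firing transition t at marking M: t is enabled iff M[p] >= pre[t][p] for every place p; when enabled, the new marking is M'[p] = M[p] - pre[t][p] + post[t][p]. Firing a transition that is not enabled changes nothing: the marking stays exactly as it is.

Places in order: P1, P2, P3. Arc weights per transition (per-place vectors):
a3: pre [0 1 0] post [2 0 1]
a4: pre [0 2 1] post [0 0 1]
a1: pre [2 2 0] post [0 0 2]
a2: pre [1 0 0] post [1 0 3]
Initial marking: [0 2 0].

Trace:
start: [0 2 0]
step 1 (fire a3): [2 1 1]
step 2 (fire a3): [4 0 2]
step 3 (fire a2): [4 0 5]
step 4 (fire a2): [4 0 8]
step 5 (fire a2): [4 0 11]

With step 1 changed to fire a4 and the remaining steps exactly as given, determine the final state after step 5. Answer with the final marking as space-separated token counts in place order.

(re-executing from step 1 with the substitution; state before step 1: [0 2 0])
step 1 (fire a4): [0 2 0]
step 2 (fire a3): [2 1 1]
step 3 (fire a2): [2 1 4]
step 4 (fire a2): [2 1 7]
step 5 (fire a2): [2 1 10]

2 1 10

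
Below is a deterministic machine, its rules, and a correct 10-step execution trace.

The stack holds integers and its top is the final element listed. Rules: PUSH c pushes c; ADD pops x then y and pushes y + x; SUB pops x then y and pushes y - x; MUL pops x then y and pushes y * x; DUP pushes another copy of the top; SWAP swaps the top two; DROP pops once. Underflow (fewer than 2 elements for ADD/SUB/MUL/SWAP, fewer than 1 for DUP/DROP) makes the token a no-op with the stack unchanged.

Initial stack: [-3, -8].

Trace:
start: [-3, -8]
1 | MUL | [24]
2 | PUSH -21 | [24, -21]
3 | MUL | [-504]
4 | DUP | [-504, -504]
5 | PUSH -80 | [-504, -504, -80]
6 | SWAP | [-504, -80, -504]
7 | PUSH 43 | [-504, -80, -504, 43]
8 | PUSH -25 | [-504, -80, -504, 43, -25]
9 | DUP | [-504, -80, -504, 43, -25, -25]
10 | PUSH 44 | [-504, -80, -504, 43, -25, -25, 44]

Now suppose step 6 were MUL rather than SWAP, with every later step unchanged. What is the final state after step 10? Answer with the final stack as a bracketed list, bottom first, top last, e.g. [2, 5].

[-504, 40320, 43, -25, -25, 44]

(re-executing from step 6 with the substitution; state before step 6: [-504, -504, -80])
6 | MUL | [-504, 40320]
7 | PUSH 43 | [-504, 40320, 43]
8 | PUSH -25 | [-504, 40320, 43, -25]
9 | DUP | [-504, 40320, 43, -25, -25]
10 | PUSH 44 | [-504, 40320, 43, -25, -25, 44]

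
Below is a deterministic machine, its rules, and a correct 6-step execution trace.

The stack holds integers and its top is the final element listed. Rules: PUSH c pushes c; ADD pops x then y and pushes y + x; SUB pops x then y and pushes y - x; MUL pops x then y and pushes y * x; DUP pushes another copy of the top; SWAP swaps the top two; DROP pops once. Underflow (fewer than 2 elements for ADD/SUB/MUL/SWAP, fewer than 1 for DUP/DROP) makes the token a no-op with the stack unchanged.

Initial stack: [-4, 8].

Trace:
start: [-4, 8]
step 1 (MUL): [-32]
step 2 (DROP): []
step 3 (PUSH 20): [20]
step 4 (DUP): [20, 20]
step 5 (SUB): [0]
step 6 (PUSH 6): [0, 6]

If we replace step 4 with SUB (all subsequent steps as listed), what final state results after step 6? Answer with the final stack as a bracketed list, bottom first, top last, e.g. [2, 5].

[20, 6]

(re-executing from step 4 with the substitution; state before step 4: [20])
step 4 (SUB): [20]
step 5 (SUB): [20]
step 6 (PUSH 6): [20, 6]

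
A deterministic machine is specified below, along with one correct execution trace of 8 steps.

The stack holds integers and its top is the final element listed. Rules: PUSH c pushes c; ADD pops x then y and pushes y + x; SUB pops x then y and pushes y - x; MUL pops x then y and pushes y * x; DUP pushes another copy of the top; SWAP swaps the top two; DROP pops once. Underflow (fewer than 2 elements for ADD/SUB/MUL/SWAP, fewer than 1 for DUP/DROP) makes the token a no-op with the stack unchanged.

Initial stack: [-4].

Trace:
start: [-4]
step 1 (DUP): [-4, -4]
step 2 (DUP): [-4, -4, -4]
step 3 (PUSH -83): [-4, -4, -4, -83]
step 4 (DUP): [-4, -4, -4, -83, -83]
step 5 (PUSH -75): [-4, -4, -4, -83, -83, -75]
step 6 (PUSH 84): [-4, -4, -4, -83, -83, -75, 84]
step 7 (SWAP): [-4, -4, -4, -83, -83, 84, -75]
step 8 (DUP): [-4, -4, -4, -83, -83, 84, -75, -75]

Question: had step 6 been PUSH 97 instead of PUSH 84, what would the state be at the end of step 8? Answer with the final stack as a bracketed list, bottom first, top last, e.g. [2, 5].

[-4, -4, -4, -83, -83, 97, -75, -75]

(re-executing from step 6 with the substitution; state before step 6: [-4, -4, -4, -83, -83, -75])
step 6 (PUSH 97): [-4, -4, -4, -83, -83, -75, 97]
step 7 (SWAP): [-4, -4, -4, -83, -83, 97, -75]
step 8 (DUP): [-4, -4, -4, -83, -83, 97, -75, -75]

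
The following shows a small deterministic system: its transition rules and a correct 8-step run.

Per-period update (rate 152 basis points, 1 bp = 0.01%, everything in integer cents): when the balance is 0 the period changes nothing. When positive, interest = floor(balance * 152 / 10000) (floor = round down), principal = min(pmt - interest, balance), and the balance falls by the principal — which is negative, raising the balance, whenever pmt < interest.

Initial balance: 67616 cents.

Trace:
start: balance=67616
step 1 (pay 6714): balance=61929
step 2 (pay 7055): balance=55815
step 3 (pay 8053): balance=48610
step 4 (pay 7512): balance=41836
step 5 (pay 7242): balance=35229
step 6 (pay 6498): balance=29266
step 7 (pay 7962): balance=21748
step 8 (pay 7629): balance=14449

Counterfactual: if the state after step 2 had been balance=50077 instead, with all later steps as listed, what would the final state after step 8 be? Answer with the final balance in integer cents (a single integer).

8170

state after step 2 := balance=50077
step 3 (pay 8053): balance=42785
step 4 (pay 7512): balance=35923
step 5 (pay 7242): balance=29227
step 6 (pay 6498): balance=23173
step 7 (pay 7962): balance=15563
step 8 (pay 7629): balance=8170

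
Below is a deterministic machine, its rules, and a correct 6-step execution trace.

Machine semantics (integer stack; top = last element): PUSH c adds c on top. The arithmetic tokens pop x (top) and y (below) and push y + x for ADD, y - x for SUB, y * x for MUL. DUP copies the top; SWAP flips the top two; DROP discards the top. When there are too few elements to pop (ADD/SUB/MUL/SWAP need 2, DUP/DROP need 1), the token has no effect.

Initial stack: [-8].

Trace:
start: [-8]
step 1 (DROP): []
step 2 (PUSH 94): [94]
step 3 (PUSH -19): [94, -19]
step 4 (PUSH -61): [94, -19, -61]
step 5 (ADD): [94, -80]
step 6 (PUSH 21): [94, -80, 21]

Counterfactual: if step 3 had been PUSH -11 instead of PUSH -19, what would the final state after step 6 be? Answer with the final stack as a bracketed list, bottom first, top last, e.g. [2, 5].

[94, -72, 21]

(re-executing from step 3 with the substitution; state before step 3: [94])
step 3 (PUSH -11): [94, -11]
step 4 (PUSH -61): [94, -11, -61]
step 5 (ADD): [94, -72]
step 6 (PUSH 21): [94, -72, 21]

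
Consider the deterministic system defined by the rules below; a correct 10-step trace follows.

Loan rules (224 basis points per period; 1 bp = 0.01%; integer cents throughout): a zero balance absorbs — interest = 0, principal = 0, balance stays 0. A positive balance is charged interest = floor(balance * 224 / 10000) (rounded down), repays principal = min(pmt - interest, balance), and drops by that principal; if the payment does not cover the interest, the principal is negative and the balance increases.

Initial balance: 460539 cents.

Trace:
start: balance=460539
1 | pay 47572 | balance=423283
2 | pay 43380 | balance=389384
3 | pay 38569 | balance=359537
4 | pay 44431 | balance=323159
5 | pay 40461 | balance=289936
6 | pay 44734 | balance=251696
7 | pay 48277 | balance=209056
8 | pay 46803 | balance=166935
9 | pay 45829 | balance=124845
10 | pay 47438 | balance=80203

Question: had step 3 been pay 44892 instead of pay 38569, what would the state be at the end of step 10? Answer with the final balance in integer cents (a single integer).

72820

(re-executing from step 3 with the substitution; state before step 3: balance=389384)
3 | pay 44892 | balance=353214
4 | pay 44431 | balance=316694
5 | pay 40461 | balance=283326
6 | pay 44734 | balance=244938
7 | pay 48277 | balance=202147
8 | pay 46803 | balance=159872
9 | pay 45829 | balance=117624
10 | pay 47438 | balance=72820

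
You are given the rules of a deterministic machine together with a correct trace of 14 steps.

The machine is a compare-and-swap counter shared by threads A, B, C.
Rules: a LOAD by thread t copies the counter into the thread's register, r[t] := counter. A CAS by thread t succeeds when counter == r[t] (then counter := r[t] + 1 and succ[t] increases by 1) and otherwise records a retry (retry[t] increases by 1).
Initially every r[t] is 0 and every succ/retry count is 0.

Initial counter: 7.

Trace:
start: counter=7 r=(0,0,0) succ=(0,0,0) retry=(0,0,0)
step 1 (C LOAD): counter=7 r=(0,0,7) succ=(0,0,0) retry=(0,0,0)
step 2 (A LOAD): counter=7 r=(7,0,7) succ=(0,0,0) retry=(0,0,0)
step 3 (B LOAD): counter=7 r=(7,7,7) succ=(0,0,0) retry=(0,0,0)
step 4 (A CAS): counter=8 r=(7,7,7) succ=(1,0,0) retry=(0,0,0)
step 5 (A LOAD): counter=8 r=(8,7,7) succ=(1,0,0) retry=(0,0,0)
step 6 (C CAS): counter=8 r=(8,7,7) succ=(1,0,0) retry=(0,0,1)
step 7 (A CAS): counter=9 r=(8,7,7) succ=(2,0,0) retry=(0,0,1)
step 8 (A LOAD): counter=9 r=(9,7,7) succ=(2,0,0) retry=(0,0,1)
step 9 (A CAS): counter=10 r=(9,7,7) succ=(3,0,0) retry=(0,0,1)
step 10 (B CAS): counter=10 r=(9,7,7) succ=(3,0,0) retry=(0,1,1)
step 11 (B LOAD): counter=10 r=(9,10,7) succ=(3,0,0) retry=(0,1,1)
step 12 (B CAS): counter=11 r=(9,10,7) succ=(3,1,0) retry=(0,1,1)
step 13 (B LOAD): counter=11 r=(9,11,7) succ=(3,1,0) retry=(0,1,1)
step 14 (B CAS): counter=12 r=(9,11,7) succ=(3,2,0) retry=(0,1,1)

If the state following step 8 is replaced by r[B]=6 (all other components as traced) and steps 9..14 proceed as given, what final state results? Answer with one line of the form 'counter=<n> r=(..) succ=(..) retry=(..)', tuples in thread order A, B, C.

counter=12 r=(9,11,7) succ=(3,2,0) retry=(0,1,1)

state after step 8 := counter=9 r=(9,6,7) succ=(2,0,0) retry=(0,0,1)
step 9 (A CAS): counter=10 r=(9,6,7) succ=(3,0,0) retry=(0,0,1)
step 10 (B CAS): counter=10 r=(9,6,7) succ=(3,0,0) retry=(0,1,1)
step 11 (B LOAD): counter=10 r=(9,10,7) succ=(3,0,0) retry=(0,1,1)
step 12 (B CAS): counter=11 r=(9,10,7) succ=(3,1,0) retry=(0,1,1)
step 13 (B LOAD): counter=11 r=(9,11,7) succ=(3,1,0) retry=(0,1,1)
step 14 (B CAS): counter=12 r=(9,11,7) succ=(3,2,0) retry=(0,1,1)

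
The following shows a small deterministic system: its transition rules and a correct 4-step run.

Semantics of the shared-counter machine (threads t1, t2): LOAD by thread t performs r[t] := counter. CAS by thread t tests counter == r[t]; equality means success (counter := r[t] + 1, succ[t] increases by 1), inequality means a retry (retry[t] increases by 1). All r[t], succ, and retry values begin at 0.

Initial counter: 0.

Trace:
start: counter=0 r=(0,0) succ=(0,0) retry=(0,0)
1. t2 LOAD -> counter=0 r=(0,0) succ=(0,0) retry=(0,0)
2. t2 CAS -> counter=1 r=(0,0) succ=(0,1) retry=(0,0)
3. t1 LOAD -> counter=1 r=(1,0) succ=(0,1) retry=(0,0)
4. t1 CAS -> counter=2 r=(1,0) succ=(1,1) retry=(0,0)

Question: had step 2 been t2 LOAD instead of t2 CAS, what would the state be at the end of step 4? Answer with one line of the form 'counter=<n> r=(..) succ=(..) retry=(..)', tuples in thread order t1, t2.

counter=1 r=(0,0) succ=(1,0) retry=(0,0)

(re-executing from step 2 with the substitution; state before step 2: counter=0 r=(0,0) succ=(0,0) retry=(0,0))
2. t2 LOAD -> counter=0 r=(0,0) succ=(0,0) retry=(0,0)
3. t1 LOAD -> counter=0 r=(0,0) succ=(0,0) retry=(0,0)
4. t1 CAS -> counter=1 r=(0,0) succ=(1,0) retry=(0,0)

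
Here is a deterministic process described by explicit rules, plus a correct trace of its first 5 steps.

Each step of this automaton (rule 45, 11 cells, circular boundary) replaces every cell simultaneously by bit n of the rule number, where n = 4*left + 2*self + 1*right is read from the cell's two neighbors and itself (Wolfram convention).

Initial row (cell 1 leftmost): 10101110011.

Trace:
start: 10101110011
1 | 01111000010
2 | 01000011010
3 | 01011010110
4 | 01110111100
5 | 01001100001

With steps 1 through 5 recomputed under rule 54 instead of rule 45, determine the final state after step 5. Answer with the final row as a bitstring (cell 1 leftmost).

(re-executing steps 1..5 under rule 54; state before step 1: 10101110011)
1 | 01110001100
2 | 10001010010
3 | 11011111111
4 | 00100000000
5 | 01110000000

01110000000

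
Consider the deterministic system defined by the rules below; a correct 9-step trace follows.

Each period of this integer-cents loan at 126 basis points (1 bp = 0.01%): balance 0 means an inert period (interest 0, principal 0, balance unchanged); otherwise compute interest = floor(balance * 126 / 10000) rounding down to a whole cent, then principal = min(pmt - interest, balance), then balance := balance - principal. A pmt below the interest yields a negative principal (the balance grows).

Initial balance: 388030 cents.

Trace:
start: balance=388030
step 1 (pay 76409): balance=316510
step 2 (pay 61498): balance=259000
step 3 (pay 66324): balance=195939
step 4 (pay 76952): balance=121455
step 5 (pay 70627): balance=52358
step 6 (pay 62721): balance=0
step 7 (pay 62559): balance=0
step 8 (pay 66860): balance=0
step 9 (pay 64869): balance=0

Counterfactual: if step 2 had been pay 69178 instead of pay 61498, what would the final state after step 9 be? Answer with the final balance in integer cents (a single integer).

(re-executing from step 2 with the substitution; state before step 2: balance=316510)
step 2 (pay 69178): balance=251320
step 3 (pay 66324): balance=188162
step 4 (pay 76952): balance=113580
step 5 (pay 70627): balance=44384
step 6 (pay 62721): balance=0
step 7 (pay 62559): balance=0
step 8 (pay 66860): balance=0
step 9 (pay 64869): balance=0

0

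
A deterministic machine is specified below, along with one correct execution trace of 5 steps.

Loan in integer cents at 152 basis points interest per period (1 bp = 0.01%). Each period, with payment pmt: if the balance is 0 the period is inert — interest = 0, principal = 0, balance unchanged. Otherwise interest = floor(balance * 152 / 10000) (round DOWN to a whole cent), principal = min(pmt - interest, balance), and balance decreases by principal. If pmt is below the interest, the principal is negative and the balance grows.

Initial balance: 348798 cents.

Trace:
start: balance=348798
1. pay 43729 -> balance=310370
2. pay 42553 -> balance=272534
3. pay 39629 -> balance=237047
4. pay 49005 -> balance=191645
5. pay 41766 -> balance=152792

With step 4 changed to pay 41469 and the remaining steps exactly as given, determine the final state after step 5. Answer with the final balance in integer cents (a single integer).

160442

(re-executing from step 4 with the substitution; state before step 4: balance=237047)
4. pay 41469 -> balance=199181
5. pay 41766 -> balance=160442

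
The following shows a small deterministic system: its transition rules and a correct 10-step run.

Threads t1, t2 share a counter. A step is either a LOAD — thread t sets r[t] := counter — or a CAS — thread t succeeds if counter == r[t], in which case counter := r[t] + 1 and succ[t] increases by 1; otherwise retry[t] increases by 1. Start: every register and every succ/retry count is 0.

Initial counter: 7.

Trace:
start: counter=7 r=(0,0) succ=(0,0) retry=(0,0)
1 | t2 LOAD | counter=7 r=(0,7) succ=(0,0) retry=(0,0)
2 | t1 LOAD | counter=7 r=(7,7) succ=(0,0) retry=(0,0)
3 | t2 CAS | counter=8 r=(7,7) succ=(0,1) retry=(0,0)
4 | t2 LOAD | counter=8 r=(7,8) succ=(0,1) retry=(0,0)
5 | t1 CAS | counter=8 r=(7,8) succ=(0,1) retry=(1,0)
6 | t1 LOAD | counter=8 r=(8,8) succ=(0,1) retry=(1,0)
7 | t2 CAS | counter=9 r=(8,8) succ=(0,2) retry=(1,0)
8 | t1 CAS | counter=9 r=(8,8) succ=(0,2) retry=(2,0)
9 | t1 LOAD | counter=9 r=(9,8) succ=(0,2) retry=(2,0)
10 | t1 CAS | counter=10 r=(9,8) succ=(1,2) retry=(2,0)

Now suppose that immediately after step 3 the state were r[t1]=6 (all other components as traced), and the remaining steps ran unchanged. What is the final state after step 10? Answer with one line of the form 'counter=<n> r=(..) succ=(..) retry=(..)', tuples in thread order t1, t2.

counter=10 r=(9,8) succ=(1,2) retry=(2,0)

state after step 3 := counter=8 r=(6,7) succ=(0,1) retry=(0,0)
4 | t2 LOAD | counter=8 r=(6,8) succ=(0,1) retry=(0,0)
5 | t1 CAS | counter=8 r=(6,8) succ=(0,1) retry=(1,0)
6 | t1 LOAD | counter=8 r=(8,8) succ=(0,1) retry=(1,0)
7 | t2 CAS | counter=9 r=(8,8) succ=(0,2) retry=(1,0)
8 | t1 CAS | counter=9 r=(8,8) succ=(0,2) retry=(2,0)
9 | t1 LOAD | counter=9 r=(9,8) succ=(0,2) retry=(2,0)
10 | t1 CAS | counter=10 r=(9,8) succ=(1,2) retry=(2,0)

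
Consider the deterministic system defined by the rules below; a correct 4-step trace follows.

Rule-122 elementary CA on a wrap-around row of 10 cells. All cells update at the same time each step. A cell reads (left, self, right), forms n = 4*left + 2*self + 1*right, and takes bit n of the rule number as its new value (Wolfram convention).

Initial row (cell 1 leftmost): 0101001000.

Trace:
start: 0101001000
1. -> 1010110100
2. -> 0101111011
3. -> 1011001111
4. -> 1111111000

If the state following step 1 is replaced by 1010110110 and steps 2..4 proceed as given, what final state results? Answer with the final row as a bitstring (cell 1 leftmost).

1111100011

state after step 1 := 1010110110
2. -> 0101111111
3. -> 1011000001
4. -> 1111100011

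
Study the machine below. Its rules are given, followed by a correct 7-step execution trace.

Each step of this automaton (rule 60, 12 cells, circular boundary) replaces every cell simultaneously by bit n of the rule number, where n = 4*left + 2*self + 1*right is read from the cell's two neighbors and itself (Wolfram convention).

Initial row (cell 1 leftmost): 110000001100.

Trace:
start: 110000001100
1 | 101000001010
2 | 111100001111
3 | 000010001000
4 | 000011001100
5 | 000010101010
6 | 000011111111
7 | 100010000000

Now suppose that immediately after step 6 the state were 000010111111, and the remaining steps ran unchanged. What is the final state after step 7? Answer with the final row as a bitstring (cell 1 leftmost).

100011100000

state after step 6 := 000010111111
7 | 100011100000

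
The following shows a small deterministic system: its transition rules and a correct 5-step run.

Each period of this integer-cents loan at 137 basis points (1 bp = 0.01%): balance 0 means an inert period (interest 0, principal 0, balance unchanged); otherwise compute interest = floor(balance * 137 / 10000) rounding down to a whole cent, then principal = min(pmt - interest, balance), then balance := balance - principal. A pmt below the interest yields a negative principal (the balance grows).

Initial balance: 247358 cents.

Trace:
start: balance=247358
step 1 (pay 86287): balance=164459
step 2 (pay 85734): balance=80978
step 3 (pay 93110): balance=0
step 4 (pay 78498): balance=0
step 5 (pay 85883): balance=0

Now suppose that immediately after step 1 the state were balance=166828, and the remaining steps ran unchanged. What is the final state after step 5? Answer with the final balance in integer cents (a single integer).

0

state after step 1 := balance=166828
step 2 (pay 85734): balance=83379
step 3 (pay 93110): balance=0
step 4 (pay 78498): balance=0
step 5 (pay 85883): balance=0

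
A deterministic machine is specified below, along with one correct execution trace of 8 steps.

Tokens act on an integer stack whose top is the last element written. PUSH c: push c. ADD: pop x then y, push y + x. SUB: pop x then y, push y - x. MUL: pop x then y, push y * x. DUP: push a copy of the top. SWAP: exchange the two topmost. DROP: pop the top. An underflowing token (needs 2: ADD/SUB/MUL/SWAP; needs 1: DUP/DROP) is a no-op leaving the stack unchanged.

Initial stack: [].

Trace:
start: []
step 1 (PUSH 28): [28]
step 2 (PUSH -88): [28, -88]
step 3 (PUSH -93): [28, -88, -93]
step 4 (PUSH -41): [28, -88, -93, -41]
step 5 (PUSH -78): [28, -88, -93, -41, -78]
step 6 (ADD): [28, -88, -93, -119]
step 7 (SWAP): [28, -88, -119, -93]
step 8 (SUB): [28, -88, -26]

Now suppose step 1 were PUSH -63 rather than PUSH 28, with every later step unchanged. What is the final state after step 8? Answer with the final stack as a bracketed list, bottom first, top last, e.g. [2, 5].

[-63, -88, -26]

(re-executing from step 1 with the substitution; state before step 1: [])
step 1 (PUSH -63): [-63]
step 2 (PUSH -88): [-63, -88]
step 3 (PUSH -93): [-63, -88, -93]
step 4 (PUSH -41): [-63, -88, -93, -41]
step 5 (PUSH -78): [-63, -88, -93, -41, -78]
step 6 (ADD): [-63, -88, -93, -119]
step 7 (SWAP): [-63, -88, -119, -93]
step 8 (SUB): [-63, -88, -26]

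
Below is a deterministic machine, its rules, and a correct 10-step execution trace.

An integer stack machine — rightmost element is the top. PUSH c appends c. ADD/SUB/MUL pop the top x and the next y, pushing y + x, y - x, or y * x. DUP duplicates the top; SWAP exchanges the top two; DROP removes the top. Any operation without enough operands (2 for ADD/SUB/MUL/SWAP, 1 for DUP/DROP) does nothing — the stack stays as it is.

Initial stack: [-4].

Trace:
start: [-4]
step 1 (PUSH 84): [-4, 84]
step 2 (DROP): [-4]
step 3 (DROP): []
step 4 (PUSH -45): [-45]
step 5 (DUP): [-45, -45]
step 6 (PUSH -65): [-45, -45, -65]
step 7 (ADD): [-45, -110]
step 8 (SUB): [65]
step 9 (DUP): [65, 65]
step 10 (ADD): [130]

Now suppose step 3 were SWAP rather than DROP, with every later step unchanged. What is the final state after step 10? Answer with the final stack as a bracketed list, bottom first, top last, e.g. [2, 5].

[-4, 130]

(re-executing from step 3 with the substitution; state before step 3: [-4])
step 3 (SWAP): [-4]
step 4 (PUSH -45): [-4, -45]
step 5 (DUP): [-4, -45, -45]
step 6 (PUSH -65): [-4, -45, -45, -65]
step 7 (ADD): [-4, -45, -110]
step 8 (SUB): [-4, 65]
step 9 (DUP): [-4, 65, 65]
step 10 (ADD): [-4, 130]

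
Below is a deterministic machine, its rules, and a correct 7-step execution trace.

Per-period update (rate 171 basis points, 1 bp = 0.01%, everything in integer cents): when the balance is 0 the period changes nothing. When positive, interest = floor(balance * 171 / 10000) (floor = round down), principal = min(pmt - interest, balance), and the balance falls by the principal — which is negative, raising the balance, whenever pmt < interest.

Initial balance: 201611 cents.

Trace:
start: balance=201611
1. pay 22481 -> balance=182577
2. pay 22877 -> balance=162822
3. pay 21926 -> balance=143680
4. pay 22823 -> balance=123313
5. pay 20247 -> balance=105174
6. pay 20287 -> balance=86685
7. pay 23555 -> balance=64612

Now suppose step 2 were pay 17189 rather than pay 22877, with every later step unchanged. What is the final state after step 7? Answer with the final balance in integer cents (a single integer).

70803

(re-executing from step 2 with the substitution; state before step 2: balance=182577)
2. pay 17189 -> balance=168510
3. pay 21926 -> balance=149465
4. pay 22823 -> balance=129197
5. pay 20247 -> balance=111159
6. pay 20287 -> balance=92772
7. pay 23555 -> balance=70803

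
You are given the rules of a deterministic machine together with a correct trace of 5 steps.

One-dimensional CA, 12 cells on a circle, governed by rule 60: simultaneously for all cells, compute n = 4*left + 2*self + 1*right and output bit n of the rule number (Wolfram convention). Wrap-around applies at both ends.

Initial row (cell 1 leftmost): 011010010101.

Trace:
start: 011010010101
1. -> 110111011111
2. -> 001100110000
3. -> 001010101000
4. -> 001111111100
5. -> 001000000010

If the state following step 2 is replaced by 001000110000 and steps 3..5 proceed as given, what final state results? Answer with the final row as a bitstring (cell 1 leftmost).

state after step 2 := 001000110000
3. -> 001100101000
4. -> 001010111100
5. -> 001111100010

001111100010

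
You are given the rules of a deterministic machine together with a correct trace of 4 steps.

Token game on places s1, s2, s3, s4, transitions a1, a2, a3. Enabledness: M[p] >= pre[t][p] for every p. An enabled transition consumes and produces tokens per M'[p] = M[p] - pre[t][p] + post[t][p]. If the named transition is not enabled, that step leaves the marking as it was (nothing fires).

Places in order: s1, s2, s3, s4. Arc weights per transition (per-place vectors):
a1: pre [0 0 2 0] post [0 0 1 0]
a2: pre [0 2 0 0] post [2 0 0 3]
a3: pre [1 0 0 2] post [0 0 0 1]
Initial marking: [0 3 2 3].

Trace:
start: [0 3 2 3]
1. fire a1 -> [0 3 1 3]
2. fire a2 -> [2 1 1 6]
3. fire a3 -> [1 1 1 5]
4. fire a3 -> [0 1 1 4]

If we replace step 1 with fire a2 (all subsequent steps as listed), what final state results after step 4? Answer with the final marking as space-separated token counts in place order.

0 1 2 4

(re-executing from step 1 with the substitution; state before step 1: [0 3 2 3])
1. fire a2 -> [2 1 2 6]
2. fire a2 -> [2 1 2 6]
3. fire a3 -> [1 1 2 5]
4. fire a3 -> [0 1 2 4]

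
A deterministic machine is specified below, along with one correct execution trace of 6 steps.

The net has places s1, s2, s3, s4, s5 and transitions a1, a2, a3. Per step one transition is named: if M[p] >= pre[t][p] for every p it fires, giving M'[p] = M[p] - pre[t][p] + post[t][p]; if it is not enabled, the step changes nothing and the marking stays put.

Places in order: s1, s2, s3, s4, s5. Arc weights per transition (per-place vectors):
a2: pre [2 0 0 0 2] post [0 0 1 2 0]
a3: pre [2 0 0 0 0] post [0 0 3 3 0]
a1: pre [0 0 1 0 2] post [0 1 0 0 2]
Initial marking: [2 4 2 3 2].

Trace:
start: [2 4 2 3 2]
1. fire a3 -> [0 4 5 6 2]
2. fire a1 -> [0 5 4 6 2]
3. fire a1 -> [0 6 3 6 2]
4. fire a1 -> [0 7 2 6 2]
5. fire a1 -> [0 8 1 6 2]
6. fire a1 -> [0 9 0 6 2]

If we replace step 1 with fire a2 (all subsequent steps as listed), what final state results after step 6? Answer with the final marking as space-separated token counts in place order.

(re-executing from step 1 with the substitution; state before step 1: [2 4 2 3 2])
1. fire a2 -> [0 4 3 5 0]
2. fire a1 -> [0 4 3 5 0]
3. fire a1 -> [0 4 3 5 0]
4. fire a1 -> [0 4 3 5 0]
5. fire a1 -> [0 4 3 5 0]
6. fire a1 -> [0 4 3 5 0]

0 4 3 5 0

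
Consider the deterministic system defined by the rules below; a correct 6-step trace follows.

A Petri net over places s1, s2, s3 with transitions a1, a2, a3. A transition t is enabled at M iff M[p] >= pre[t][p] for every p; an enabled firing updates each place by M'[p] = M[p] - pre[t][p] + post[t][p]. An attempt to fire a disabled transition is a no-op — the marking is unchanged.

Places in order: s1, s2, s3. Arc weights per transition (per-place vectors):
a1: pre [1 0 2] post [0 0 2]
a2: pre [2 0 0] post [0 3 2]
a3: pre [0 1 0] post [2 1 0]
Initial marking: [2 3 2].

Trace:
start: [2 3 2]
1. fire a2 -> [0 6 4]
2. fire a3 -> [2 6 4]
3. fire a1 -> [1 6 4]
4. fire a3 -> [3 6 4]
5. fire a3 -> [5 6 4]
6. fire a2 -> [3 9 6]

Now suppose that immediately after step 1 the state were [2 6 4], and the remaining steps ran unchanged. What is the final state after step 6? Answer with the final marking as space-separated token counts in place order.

state after step 1 := [2 6 4]
2. fire a3 -> [4 6 4]
3. fire a1 -> [3 6 4]
4. fire a3 -> [5 6 4]
5. fire a3 -> [7 6 4]
6. fire a2 -> [5 9 6]

5 9 6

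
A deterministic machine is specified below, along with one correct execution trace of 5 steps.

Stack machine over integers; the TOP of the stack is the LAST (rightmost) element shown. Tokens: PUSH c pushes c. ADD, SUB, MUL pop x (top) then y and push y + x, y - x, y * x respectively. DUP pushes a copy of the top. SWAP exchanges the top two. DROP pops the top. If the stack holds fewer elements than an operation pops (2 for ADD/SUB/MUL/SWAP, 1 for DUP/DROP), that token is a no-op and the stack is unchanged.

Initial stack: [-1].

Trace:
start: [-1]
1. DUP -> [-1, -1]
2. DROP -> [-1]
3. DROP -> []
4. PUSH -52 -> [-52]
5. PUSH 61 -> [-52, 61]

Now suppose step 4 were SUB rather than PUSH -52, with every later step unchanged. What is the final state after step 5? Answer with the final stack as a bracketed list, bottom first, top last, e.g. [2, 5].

[61]

(re-executing from step 4 with the substitution; state before step 4: [])
4. SUB -> []
5. PUSH 61 -> [61]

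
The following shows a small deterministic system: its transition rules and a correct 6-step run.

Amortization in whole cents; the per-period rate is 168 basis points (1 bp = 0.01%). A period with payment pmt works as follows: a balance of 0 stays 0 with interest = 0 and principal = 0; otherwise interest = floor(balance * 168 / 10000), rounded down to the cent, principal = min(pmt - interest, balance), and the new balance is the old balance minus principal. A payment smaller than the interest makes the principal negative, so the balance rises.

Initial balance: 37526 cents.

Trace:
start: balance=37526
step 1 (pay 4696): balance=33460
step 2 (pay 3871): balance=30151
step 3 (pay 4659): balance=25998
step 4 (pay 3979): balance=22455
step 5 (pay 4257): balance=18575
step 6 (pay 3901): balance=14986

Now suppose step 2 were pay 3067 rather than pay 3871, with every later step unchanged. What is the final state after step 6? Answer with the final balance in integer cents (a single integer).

(re-executing from step 2 with the substitution; state before step 2: balance=33460)
step 2 (pay 3067): balance=30955
step 3 (pay 4659): balance=26816
step 4 (pay 3979): balance=23287
step 5 (pay 4257): balance=19421
step 6 (pay 3901): balance=15846

15846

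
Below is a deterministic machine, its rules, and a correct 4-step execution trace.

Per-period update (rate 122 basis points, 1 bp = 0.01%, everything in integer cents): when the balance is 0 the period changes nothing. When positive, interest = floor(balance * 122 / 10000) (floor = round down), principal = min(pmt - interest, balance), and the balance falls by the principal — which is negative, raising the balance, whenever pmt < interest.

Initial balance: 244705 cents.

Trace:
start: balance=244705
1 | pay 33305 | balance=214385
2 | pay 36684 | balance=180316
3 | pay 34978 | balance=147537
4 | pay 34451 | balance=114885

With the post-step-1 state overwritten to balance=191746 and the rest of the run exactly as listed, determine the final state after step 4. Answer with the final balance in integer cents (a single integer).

91408

state after step 1 := balance=191746
2 | pay 36684 | balance=157401
3 | pay 34978 | balance=124343
4 | pay 34451 | balance=91408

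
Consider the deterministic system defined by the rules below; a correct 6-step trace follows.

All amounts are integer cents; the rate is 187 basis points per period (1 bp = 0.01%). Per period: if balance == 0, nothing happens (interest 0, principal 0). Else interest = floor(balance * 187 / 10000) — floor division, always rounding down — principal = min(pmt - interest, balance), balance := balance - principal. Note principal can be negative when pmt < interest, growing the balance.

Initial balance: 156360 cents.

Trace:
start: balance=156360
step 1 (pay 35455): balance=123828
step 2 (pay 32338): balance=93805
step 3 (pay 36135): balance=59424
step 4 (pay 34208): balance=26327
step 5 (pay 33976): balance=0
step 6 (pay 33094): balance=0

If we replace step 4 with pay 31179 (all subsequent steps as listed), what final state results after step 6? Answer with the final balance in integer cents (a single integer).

0

(re-executing from step 4 with the substitution; state before step 4: balance=59424)
step 4 (pay 31179): balance=29356
step 5 (pay 33976): balance=0
step 6 (pay 33094): balance=0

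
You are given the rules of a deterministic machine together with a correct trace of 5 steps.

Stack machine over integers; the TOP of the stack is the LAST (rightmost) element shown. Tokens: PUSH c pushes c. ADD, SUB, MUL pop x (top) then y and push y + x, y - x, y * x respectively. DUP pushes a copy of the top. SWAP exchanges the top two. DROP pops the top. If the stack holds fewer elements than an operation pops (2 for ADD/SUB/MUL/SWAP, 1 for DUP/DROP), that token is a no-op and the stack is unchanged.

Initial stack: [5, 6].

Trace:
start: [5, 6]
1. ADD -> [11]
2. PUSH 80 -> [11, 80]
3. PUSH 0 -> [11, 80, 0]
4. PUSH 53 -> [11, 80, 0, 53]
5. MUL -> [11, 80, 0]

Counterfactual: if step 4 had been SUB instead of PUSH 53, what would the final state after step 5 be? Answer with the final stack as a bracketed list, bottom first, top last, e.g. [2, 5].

(re-executing from step 4 with the substitution; state before step 4: [11, 80, 0])
4. SUB -> [11, 80]
5. MUL -> [880]

[880]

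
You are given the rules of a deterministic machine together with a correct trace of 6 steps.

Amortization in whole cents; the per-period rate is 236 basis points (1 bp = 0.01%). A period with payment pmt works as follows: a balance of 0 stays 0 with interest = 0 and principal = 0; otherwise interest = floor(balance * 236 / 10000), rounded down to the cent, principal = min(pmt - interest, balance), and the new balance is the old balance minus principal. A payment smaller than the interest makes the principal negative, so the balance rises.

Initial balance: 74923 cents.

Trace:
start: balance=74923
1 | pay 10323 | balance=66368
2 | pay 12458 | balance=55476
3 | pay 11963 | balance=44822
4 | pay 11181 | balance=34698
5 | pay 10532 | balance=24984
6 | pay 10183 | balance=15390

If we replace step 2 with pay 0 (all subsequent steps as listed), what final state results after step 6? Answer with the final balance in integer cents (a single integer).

(re-executing from step 2 with the substitution; state before step 2: balance=66368)
2 | pay 0 | balance=67934
3 | pay 11963 | balance=57574
4 | pay 11181 | balance=47751
5 | pay 10532 | balance=38345
6 | pay 10183 | balance=29066

29066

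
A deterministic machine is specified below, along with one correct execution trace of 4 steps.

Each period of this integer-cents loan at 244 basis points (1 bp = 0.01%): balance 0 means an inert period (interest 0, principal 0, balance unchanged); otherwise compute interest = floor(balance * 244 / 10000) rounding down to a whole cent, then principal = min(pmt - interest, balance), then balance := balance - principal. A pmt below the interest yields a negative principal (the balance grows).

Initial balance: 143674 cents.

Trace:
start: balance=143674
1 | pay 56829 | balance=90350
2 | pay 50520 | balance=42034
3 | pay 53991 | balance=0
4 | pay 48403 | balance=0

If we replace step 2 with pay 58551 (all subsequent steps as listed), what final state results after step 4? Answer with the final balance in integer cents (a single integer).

(re-executing from step 2 with the substitution; state before step 2: balance=90350)
2 | pay 58551 | balance=34003
3 | pay 53991 | balance=0
4 | pay 48403 | balance=0

0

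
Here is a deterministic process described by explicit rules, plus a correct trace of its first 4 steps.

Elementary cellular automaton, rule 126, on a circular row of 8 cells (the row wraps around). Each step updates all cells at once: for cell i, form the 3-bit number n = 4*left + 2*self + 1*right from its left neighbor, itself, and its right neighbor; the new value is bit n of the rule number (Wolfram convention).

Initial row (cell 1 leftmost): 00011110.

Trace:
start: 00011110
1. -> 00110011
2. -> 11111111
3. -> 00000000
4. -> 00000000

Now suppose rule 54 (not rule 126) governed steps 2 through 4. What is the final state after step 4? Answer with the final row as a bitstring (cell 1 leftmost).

(re-executing steps 2..4 under rule 54; state before step 2: 00110011)
2. -> 11001100
3. -> 00110011
4. -> 11001100

11001100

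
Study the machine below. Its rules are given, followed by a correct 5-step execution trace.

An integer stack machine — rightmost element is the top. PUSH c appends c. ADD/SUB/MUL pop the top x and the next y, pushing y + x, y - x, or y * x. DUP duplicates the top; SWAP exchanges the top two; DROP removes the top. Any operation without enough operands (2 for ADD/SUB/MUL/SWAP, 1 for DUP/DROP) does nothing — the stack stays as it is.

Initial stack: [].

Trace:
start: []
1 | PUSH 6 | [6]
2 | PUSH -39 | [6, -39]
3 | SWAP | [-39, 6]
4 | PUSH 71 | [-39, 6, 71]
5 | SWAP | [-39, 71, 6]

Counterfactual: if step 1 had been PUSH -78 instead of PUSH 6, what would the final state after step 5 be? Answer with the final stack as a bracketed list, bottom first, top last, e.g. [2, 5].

[-39, 71, -78]

(re-executing from step 1 with the substitution; state before step 1: [])
1 | PUSH -78 | [-78]
2 | PUSH -39 | [-78, -39]
3 | SWAP | [-39, -78]
4 | PUSH 71 | [-39, -78, 71]
5 | SWAP | [-39, 71, -78]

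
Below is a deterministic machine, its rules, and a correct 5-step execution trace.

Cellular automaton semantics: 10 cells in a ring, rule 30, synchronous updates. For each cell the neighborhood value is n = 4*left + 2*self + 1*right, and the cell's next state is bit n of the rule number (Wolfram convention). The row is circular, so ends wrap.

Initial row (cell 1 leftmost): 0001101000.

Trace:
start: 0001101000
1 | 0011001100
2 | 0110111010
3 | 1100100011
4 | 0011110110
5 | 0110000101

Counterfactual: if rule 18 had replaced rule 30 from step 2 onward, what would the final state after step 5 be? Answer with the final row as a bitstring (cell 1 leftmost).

0001001000

(re-executing steps 2..5 under rule 18; state before step 2: 0011001100)
2 | 0100110010
3 | 1011001101
4 | 0000110000
5 | 0001001000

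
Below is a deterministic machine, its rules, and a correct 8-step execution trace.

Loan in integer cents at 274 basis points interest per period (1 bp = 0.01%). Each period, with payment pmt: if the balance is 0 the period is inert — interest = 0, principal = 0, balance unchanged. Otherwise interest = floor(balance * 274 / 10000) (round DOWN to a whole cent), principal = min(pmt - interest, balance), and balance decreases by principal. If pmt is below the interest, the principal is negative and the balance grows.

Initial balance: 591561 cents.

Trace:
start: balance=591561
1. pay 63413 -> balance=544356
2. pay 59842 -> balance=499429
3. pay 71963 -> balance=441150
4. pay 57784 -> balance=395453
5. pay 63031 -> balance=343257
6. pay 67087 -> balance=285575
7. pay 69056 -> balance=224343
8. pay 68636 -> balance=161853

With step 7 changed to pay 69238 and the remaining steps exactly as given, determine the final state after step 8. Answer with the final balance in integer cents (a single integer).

161667

(re-executing from step 7 with the substitution; state before step 7: balance=285575)
7. pay 69238 -> balance=224161
8. pay 68636 -> balance=161667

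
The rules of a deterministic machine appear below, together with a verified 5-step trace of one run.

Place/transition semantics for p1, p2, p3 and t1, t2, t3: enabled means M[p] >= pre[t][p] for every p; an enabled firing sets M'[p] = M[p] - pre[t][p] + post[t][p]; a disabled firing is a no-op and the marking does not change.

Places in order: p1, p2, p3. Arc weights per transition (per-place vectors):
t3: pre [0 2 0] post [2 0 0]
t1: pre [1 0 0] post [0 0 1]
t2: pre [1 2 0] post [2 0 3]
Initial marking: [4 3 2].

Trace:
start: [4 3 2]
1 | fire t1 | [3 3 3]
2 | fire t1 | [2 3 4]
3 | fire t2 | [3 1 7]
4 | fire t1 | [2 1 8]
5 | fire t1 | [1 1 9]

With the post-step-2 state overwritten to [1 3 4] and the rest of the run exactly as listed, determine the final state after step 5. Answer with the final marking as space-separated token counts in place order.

state after step 2 := [1 3 4]
3 | fire t2 | [2 1 7]
4 | fire t1 | [1 1 8]
5 | fire t1 | [0 1 9]

0 1 9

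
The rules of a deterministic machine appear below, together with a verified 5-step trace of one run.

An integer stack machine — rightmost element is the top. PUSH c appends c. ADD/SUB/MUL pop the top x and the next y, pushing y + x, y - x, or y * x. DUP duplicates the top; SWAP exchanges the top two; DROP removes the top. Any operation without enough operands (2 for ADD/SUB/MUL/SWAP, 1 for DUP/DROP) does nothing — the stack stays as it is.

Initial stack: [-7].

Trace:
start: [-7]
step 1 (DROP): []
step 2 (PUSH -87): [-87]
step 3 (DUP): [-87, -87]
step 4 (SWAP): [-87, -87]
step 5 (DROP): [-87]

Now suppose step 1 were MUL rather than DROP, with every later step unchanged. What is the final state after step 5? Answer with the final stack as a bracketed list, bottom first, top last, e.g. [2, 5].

(re-executing from step 1 with the substitution; state before step 1: [-7])
step 1 (MUL): [-7]
step 2 (PUSH -87): [-7, -87]
step 3 (DUP): [-7, -87, -87]
step 4 (SWAP): [-7, -87, -87]
step 5 (DROP): [-7, -87]

[-7, -87]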